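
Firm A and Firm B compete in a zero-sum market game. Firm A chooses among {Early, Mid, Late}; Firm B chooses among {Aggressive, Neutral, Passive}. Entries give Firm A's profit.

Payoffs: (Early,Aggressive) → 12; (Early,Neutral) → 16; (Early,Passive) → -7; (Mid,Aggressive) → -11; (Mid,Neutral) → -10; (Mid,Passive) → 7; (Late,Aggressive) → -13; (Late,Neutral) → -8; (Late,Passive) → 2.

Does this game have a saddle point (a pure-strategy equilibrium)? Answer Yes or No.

No

Row minima: Early → -7, Mid → -11, Late → -13; maximin = -7.
Column maxima: Aggressive → 12, Neutral → 16, Passive → 7; minimax = 7.
-7 ≠ 7, so no pure-strategy equilibrium exists.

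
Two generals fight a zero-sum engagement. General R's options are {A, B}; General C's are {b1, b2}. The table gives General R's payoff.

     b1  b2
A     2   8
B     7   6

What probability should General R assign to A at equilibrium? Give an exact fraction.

1/7

Row minima: A → 2, B → 6; maximin = 6.
Column maxima: b1 → 7, b2 → 8; minimax = 7.
6 ≠ 7, so there is no saddle point; optimal play is mixed.
Let General R play A with probability p. Expected payoff against b1: 2p + 7(1−p) = −5p + 7; against b2: 8p + 6(1−p) = 2p + 6.
Setting these equal: −5p + 7 = 2p + 6 ⇒ −7p = -1 ⇒ p = 1/7, and the value is (-5)·(1/7) + 7 = 44/7.
For General C: with q = P(b1), equating A's and B's payoffs gives −6q + 8 = q + 6 ⇒ q = 2/7.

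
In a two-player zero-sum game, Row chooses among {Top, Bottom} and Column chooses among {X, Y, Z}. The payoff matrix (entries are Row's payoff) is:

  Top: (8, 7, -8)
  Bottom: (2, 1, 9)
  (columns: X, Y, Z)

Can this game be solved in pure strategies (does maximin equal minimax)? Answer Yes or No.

No

Row minima: Top → -8, Bottom → 1; maximin = 1.
Column maxima: X → 8, Y → 7, Z → 9; minimax = 7.
1 ≠ 7, so no pure-strategy equilibrium exists.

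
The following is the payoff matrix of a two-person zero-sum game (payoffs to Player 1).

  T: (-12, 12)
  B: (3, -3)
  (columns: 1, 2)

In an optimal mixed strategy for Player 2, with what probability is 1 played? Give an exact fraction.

1/2

Row minima: T → -12, B → -3; maximin = -3.
Column maxima: 1 → 3, 2 → 12; minimax = 3.
-3 ≠ 3, so there is no saddle point; optimal play is mixed.
Let Player 1 play T with probability p. Expected payoff against 1: (-12)p + 3(1−p) = −15p + 3; against 2: 12p + (-3)(1−p) = 15p − 3.
Setting these equal: −15p + 3 = 15p − 3 ⇒ −30p = -6 ⇒ p = 1/5, and the value is (-15)·(1/5) + 3 = 0.
For Player 2: with q = P(1), equating T's and B's payoffs gives −24q + 12 = 6q − 3 ⇒ q = 1/2.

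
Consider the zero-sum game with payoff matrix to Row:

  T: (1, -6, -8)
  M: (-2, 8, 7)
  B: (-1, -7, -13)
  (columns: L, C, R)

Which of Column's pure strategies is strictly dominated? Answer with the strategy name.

R holds Row's payoff strictly below C in every row: -8 < -6, 7 < 8, -13 < -7.
So C is strictly dominated for Column.

C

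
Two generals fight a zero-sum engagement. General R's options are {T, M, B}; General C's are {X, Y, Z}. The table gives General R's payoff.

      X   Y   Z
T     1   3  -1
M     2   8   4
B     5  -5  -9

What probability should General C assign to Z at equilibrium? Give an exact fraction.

Row minima: T → -1, M → 2, B → -9; maximin = 2.
Column maxima: X → 5, Y → 8, Z → 4; minimax = 4.
2 ≠ 4, so there is no saddle point; optimal play is mixed.
T is strictly dominated by M, so General R never plays it.
Y is strictly dominated by Z (it gives General R strictly more in every row), so General C never plays it.
On the remaining 2×2 (M, B vs X, Z):
Let General R play M with probability p. Expected payoff against X: 2p + 5(1−p) = −3p + 5; against Z: 4p + (-9)(1−p) = 13p − 9.
Setting these equal: −3p + 5 = 13p − 9 ⇒ −16p = -14 ⇒ p = 7/8, and the value is (-3)·(7/8) + 5 = 19/8.
For General C: with q = P(X), equating M's and B's payoffs gives −2q + 4 = 14q − 9 ⇒ q = 13/16.

3/16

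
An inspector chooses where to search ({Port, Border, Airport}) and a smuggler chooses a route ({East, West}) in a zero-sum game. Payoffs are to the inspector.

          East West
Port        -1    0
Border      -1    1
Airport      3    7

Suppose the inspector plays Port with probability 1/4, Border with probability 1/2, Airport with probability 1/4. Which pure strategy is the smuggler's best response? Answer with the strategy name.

If the smuggler plays East, the inspector's expected payoff is (1/4)·(-1) + (1/2)·(-1) + (1/4)·3 = 0.
If the smuggler plays West, the inspector's expected payoff is (1/4)·0 + (1/2)·1 + (1/4)·7 = 9/4.
The smuggler minimizes the inspector's payoff; the smallest is 0, so the best response is East.

East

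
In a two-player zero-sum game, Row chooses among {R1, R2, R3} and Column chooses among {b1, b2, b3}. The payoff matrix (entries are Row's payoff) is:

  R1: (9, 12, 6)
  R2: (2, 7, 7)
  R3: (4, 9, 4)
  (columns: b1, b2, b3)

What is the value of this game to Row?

51/8

Row minima: R1 → 6, R2 → 2, R3 → 4; maximin = 6.
Column maxima: b1 → 9, b2 → 12, b3 → 7; minimax = 7.
6 ≠ 7, so there is no saddle point; optimal play is mixed.
R3 is strictly dominated by R1, so Row never plays it.
b2 is strictly dominated by b1 (it gives Row strictly more in every row), so Column never plays it.
On the remaining 2×2 (R1, R2 vs b1, b3):
Let Row play R1 with probability p. Expected payoff against b1: 9p + 2(1−p) = 7p + 2; against b3: 6p + 7(1−p) = −p + 7.
Setting these equal: 7p + 2 = −p + 7 ⇒ 8p = 5 ⇒ p = 5/8, and the value is (7)·(5/8) + 2 = 51/8.
For Column: with q = P(b1), equating R1's and R2's payoffs gives 3q + 6 = −5q + 7 ⇒ q = 1/8.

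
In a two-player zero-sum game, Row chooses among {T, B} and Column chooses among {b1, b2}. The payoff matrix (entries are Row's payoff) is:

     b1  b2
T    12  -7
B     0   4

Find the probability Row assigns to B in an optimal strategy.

Row minima: T → -7, B → 0; maximin = 0.
Column maxima: b1 → 12, b2 → 4; minimax = 4.
0 ≠ 4, so there is no saddle point; optimal play is mixed.
Let Row play T with probability p. Expected payoff against b1: 12p + 0(1−p) = 12p; against b2: (-7)p + 4(1−p) = −11p + 4.
Setting these equal: 12p = −11p + 4 ⇒ 23p = 4 ⇒ p = 4/23, and the value is (12)·(4/23) = 48/23.
For Column: with q = P(b1), equating T's and B's payoffs gives 19q − 7 = −4q + 4 ⇒ q = 11/23.

19/23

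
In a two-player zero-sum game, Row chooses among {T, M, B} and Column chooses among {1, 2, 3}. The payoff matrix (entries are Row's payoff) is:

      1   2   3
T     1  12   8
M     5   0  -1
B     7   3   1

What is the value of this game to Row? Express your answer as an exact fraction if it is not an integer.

55/13

Row minima: T → 1, M → -1, B → 1; maximin = 1.
Column maxima: 1 → 7, 2 → 12, 3 → 8; minimax = 7.
1 ≠ 7, so there is no saddle point; optimal play is mixed.
M is strictly dominated by B, so Row never plays it.
2 is strictly dominated by 3 (it gives Row strictly more in every row), so Column never plays it.
On the remaining 2×2 (T, B vs 1, 3):
Let Row play T with probability p. Expected payoff against 1: 1p + 7(1−p) = −6p + 7; against 3: 8p + 1(1−p) = 7p + 1.
Setting these equal: −6p + 7 = 7p + 1 ⇒ −13p = -6 ⇒ p = 6/13, and the value is (-6)·(6/13) + 7 = 55/13.
For Column: with q = P(1), equating T's and B's payoffs gives −7q + 8 = 6q + 1 ⇒ q = 7/13.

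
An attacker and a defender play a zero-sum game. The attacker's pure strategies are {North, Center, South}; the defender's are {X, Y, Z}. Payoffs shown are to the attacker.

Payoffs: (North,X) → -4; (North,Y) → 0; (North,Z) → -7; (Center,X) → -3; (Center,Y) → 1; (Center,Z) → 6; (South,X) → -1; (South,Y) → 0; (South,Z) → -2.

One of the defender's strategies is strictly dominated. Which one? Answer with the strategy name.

Y

X holds the attacker's payoff strictly below Y in every row: -4 < 0, -3 < 1, -1 < 0.
So Y is strictly dominated for the defender.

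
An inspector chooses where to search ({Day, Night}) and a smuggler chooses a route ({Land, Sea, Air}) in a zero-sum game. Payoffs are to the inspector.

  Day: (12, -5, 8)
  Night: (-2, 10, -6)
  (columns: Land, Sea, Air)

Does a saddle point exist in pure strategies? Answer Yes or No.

Row minima: Day → -5, Night → -6; maximin = -5.
Column maxima: Land → 12, Sea → 10, Air → 8; minimax = 8.
-5 ≠ 8, so no pure-strategy equilibrium exists.

No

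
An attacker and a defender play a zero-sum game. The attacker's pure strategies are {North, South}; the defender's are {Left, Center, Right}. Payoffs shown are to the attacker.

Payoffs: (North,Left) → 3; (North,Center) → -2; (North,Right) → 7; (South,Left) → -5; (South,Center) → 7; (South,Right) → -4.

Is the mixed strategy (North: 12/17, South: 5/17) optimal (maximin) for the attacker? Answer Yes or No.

Against Left this mix gives (12/17)·3 + (5/17)·(-5) = 11/17.
Against Center this mix gives (12/17)·(-2) + (5/17)·7 = 11/17.
Against Right this mix gives (12/17)·7 + (5/17)·(-4) = 64/17.
All of the defender's active replies (Left, Center) yield 11/17, and no column does worse for the attacker. The mix makes the defender indifferent and guarantees 11/17, so it is optimal.

Yes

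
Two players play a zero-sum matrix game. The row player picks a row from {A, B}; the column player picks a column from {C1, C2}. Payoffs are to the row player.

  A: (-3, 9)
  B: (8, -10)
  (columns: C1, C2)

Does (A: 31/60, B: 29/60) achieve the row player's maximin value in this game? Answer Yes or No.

No

Against C1 this mix gives (31/60)·(-3) + (29/60)·8 = 139/60.
Against C2 this mix gives (31/60)·9 + (29/60)·(-10) = -11/60.
The column player will play C2, holding the row player to -11/60. Shifting weight toward the row that does better against C2 would raise this floor (the equalizing mix achieves 7/5 against both C2 and C1), so the proposed strategy is not optimal.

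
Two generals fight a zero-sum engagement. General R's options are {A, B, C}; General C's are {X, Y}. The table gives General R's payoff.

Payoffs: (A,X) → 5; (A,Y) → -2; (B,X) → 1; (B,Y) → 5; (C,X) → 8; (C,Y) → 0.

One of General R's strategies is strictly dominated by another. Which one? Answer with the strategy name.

A

C gives a strictly higher payoff than A against every column: 8 > 5, 0 > -2.
So A is strictly dominated and General R never plays it.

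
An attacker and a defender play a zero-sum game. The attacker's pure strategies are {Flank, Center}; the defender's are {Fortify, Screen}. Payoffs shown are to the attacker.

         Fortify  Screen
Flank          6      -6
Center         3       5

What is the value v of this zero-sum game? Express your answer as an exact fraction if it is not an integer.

Row minima: Flank → -6, Center → 3; maximin = 3.
Column maxima: Fortify → 6, Screen → 5; minimax = 5.
3 ≠ 5, so there is no saddle point; optimal play is mixed.
Let the attacker play Flank with probability p. Expected payoff against Fortify: 6p + 3(1−p) = 3p + 3; against Screen: (-6)p + 5(1−p) = −11p + 5.
Setting these equal: 3p + 3 = −11p + 5 ⇒ 14p = 2 ⇒ p = 1/7, and the value is (3)·(1/7) + 3 = 24/7.
For the defender: with q = P(Fortify), equating Flank's and Center's payoffs gives 12q − 6 = −2q + 5 ⇒ q = 11/14.

24/7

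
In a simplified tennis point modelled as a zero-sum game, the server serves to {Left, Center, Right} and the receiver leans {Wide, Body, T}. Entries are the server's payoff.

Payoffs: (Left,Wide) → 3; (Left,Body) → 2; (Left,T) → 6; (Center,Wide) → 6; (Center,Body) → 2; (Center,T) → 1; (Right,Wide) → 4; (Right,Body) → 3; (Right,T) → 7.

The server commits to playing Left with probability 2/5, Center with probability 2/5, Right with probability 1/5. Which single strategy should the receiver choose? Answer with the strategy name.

Body

If the receiver plays Wide, the server's expected payoff is (2/5)·3 + (2/5)·6 + (1/5)·4 = 22/5.
If the receiver plays Body, the server's expected payoff is (2/5)·2 + (2/5)·2 + (1/5)·3 = 11/5.
If the receiver plays T, the server's expected payoff is (2/5)·6 + (2/5)·1 + (1/5)·7 = 21/5.
The receiver minimizes the server's payoff; the smallest is 11/5, so the best response is Body.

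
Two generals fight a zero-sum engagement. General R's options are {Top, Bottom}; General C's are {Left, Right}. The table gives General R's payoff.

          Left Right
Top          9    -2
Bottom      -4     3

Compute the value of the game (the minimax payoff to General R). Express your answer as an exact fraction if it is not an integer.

Row minima: Top → -2, Bottom → -4; maximin = -2.
Column maxima: Left → 9, Right → 3; minimax = 3.
-2 ≠ 3, so there is no saddle point; optimal play is mixed.
Let General R play Top with probability p. Expected payoff against Left: 9p + (-4)(1−p) = 13p − 4; against Right: (-2)p + 3(1−p) = −5p + 3.
Setting these equal: 13p − 4 = −5p + 3 ⇒ 18p = 7 ⇒ p = 7/18, and the value is (13)·(7/18) − 4 = 19/18.
For General C: with q = P(Left), equating Top's and Bottom's payoffs gives 11q − 2 = −7q + 3 ⇒ q = 5/18.

19/18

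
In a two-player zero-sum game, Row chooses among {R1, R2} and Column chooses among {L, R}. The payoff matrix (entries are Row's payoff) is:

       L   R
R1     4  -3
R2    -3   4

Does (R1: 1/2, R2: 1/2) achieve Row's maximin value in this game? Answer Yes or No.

Against L this mix gives (1/2)·4 + (1/2)·(-3) = 1/2.
Against R this mix gives (1/2)·(-3) + (1/2)·4 = 1/2.
All of Column's active replies (L, R) yield 1/2, and no column does worse for Row. The mix makes Column indifferent and guarantees 1/2, so it is optimal.

Yes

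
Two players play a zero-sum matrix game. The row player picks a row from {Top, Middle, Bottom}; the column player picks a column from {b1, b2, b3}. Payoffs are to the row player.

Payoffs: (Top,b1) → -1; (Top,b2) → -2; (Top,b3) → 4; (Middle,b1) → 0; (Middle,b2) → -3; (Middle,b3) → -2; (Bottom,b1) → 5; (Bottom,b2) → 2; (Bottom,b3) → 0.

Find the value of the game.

1

Row minima: Top → -2, Middle → -3, Bottom → 0; maximin = 0.
Column maxima: b1 → 5, b2 → 2, b3 → 4; minimax = 2.
0 ≠ 2, so there is no saddle point; optimal play is mixed.
Middle is strictly dominated by Bottom, so the row player never plays it.
b1 is strictly dominated by b2 (it gives the row player strictly more in every row), so the column player never plays it.
On the remaining 2×2 (Top, Bottom vs b2, b3):
Let the row player play Top with probability p. Expected payoff against b2: (-2)p + 2(1−p) = −4p + 2; against b3: 4p + 0(1−p) = 4p.
Setting these equal: −4p + 2 = 4p ⇒ −8p = -2 ⇒ p = 1/4, and the value is (-4)·(1/4) + 2 = 1.
For the column player: with q = P(b2), equating Top's and Bottom's payoffs gives −6q + 4 = 2q ⇒ q = 1/2.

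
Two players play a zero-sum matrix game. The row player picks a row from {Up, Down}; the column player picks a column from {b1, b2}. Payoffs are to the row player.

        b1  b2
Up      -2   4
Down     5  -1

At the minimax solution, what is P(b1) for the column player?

5/12

Row minima: Up → -2, Down → -1; maximin = -1.
Column maxima: b1 → 5, b2 → 4; minimax = 4.
-1 ≠ 4, so there is no saddle point; optimal play is mixed.
Let the row player play Up with probability p. Expected payoff against b1: (-2)p + 5(1−p) = −7p + 5; against b2: 4p + (-1)(1−p) = 5p − 1.
Setting these equal: −7p + 5 = 5p − 1 ⇒ −12p = -6 ⇒ p = 1/2, and the value is (-7)·(1/2) + 5 = 3/2.
For the column player: with q = P(b1), equating Up's and Down's payoffs gives −6q + 4 = 6q − 1 ⇒ q = 5/12.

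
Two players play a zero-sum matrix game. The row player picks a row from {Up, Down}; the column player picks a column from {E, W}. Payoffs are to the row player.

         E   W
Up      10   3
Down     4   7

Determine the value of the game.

29/5

Row minima: Up → 3, Down → 4; maximin = 4.
Column maxima: E → 10, W → 7; minimax = 7.
4 ≠ 7, so there is no saddle point; optimal play is mixed.
Let the row player play Up with probability p. Expected payoff against E: 10p + 4(1−p) = 6p + 4; against W: 3p + 7(1−p) = −4p + 7.
Setting these equal: 6p + 4 = −4p + 7 ⇒ 10p = 3 ⇒ p = 3/10, and the value is (6)·(3/10) + 4 = 29/5.
For the column player: with q = P(E), equating Up's and Down's payoffs gives 7q + 3 = −3q + 7 ⇒ q = 2/5.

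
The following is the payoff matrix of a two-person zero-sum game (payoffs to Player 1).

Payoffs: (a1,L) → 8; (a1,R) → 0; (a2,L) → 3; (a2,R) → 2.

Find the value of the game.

Row minima: a1 → 0, a2 → 2; maximin = 2.
Column maxima: L → 8, R → 2; minimax = 2.
Since maximin = minimax = 2, there is a saddle point and the value is 2.

2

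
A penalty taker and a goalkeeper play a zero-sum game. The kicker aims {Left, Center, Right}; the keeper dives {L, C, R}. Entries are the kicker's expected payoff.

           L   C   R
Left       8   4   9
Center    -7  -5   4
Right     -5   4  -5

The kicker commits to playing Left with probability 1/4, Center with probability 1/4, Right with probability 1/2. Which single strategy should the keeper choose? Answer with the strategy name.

L

If the keeper plays L, the kicker's expected payoff is (1/4)·8 + (1/4)·(-7) + (1/2)·(-5) = -9/4.
If the keeper plays C, the kicker's expected payoff is (1/4)·4 + (1/4)·(-5) + (1/2)·4 = 7/4.
If the keeper plays R, the kicker's expected payoff is (1/4)·9 + (1/4)·4 + (1/2)·(-5) = 3/4.
The keeper minimizes the kicker's payoff; the smallest is -9/4, so the best response is L.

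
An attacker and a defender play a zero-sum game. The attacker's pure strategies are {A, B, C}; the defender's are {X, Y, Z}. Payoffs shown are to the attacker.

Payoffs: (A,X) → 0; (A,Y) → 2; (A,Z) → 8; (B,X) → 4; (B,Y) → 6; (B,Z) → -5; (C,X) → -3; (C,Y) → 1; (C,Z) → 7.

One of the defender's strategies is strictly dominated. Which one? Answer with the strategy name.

Y

X holds the attacker's payoff strictly below Y in every row: 0 < 2, 4 < 6, -3 < 1.
So Y is strictly dominated for the defender.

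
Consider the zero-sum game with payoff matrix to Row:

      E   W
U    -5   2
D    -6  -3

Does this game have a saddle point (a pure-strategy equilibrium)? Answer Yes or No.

Yes

Row minima: U → -5, D → -6; maximin = -5.
Column maxima: E → -5, W → 2; minimax = -5.
maximin = minimax = -5, so a saddle point exists.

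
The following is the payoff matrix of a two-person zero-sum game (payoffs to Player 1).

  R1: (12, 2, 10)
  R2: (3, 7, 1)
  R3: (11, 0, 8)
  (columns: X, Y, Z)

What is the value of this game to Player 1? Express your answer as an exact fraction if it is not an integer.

34/7

Row minima: R1 → 2, R2 → 1, R3 → 0; maximin = 2.
Column maxima: X → 12, Y → 7, Z → 10; minimax = 7.
2 ≠ 7, so there is no saddle point; optimal play is mixed.
R3 is strictly dominated by R1, so Player 1 never plays it.
X is strictly dominated by Z (it gives Player 1 strictly more in every row), so Player 2 never plays it.
On the remaining 2×2 (R1, R2 vs Y, Z):
Let Player 1 play R1 with probability p. Expected payoff against Y: 2p + 7(1−p) = −5p + 7; against Z: 10p + 1(1−p) = 9p + 1.
Setting these equal: −5p + 7 = 9p + 1 ⇒ −14p = -6 ⇒ p = 3/7, and the value is (-5)·(3/7) + 7 = 34/7.
For Player 2: with q = P(Y), equating R1's and R2's payoffs gives −8q + 10 = 6q + 1 ⇒ q = 9/14.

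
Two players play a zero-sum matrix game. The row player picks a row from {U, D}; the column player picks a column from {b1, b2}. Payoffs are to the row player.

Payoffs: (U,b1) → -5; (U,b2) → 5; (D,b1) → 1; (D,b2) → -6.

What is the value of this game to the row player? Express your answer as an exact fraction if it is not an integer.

Row minima: U → -5, D → -6; maximin = -5.
Column maxima: b1 → 1, b2 → 5; minimax = 1.
-5 ≠ 1, so there is no saddle point; optimal play is mixed.
Let the row player play U with probability p. Expected payoff against b1: (-5)p + 1(1−p) = −6p + 1; against b2: 5p + (-6)(1−p) = 11p − 6.
Setting these equal: −6p + 1 = 11p − 6 ⇒ −17p = -7 ⇒ p = 7/17, and the value is (-6)·(7/17) + 1 = -25/17.
For the column player: with q = P(b1), equating U's and D's payoffs gives −10q + 5 = 7q − 6 ⇒ q = 11/17.

-25/17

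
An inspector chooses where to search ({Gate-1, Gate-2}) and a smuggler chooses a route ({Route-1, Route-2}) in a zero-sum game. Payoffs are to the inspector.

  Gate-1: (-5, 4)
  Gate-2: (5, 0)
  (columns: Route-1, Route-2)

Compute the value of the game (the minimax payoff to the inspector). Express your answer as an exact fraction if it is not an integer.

Row minima: Gate-1 → -5, Gate-2 → 0; maximin = 0.
Column maxima: Route-1 → 5, Route-2 → 4; minimax = 4.
0 ≠ 4, so there is no saddle point; optimal play is mixed.
Let the inspector play Gate-1 with probability p. Expected payoff against Route-1: (-5)p + 5(1−p) = −10p + 5; against Route-2: 4p + 0(1−p) = 4p.
Setting these equal: −10p + 5 = 4p ⇒ −14p = -5 ⇒ p = 5/14, and the value is (-10)·(5/14) + 5 = 10/7.
For the smuggler: with q = P(Route-1), equating Gate-1's and Gate-2's payoffs gives −9q + 4 = 5q ⇒ q = 2/7.

10/7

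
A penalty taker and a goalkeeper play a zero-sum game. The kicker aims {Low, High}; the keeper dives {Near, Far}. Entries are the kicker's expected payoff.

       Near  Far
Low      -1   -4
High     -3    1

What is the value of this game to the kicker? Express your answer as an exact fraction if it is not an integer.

Row minima: Low → -4, High → -3; maximin = -3.
Column maxima: Near → -1, Far → 1; minimax = -1.
-3 ≠ -1, so there is no saddle point; optimal play is mixed.
Let the kicker play Low with probability p. Expected payoff against Near: (-1)p + (-3)(1−p) = 2p − 3; against Far: (-4)p + 1(1−p) = −5p + 1.
Setting these equal: 2p − 3 = −5p + 1 ⇒ 7p = 4 ⇒ p = 4/7, and the value is (2)·(4/7) − 3 = -13/7.
For the keeper: with q = P(Near), equating Low's and High's payoffs gives 3q − 4 = −4q + 1 ⇒ q = 5/7.

-13/7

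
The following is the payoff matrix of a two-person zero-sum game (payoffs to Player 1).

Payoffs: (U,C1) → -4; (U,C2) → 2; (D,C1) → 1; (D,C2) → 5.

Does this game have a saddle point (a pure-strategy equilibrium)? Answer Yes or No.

Yes

Row minima: U → -4, D → 1; maximin = 1.
Column maxima: C1 → 1, C2 → 5; minimax = 1.
maximin = minimax = 1, so a saddle point exists.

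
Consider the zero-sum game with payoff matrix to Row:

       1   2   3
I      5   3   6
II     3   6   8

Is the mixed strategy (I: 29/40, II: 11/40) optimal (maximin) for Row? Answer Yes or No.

No

Against 1 this mix gives (29/40)·5 + (11/40)·3 = 89/20.
Against 2 this mix gives (29/40)·3 + (11/40)·6 = 153/40.
Against 3 this mix gives (29/40)·6 + (11/40)·8 = 131/20.
Column will play 2, holding Row to 153/40. Shifting weight toward the row that does better against 2 would raise this floor (the equalizing mix achieves 21/5 against both 2 and 1), so the proposed strategy is not optimal.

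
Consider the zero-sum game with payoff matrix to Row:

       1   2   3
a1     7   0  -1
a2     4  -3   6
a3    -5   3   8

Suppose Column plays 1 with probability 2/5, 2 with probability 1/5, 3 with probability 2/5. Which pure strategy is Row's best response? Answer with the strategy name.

Expected payoff of a1: (2/5)·7 + (1/5)·0 + (2/5)·(-1) = 12/5.
Expected payoff of a2: (2/5)·4 + (1/5)·(-3) + (2/5)·6 = 17/5.
Expected payoff of a3: (2/5)·(-5) + (1/5)·3 + (2/5)·8 = 9/5.
The largest is 17/5, so Row's best response is a2.

a2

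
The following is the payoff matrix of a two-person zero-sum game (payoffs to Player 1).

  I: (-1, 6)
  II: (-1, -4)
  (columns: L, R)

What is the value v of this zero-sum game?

Row minima: I → -1, II → -4; maximin = -1.
Column maxima: L → -1, R → 6; minimax = -1.
Since maximin = minimax = -1, there is a saddle point and the value is -1.

-1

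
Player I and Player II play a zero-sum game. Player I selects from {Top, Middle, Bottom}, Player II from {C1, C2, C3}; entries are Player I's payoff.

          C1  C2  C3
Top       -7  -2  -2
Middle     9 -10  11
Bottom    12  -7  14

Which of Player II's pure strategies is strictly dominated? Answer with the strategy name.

C1 holds Player I's payoff strictly below C3 in every row: -7 < -2, 9 < 11, 12 < 14.
So C3 is strictly dominated for Player II.

C3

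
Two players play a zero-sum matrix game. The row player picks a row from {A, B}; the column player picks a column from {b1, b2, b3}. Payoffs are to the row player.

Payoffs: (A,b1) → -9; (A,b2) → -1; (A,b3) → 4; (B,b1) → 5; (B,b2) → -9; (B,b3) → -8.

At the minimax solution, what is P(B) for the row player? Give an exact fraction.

4/11

Row minima: A → -9, B → -9; maximin = -9.
Column maxima: b1 → 5, b2 → -1, b3 → 4; minimax = -1.
-9 ≠ -1, so there is no saddle point; optimal play is mixed.
b3 is strictly dominated by b2 (it gives the row player strictly more in every row), so the column player never plays it.
On the remaining 2×2 (A, B vs b1, b2):
Let the row player play A with probability p. Expected payoff against b1: (-9)p + 5(1−p) = −14p + 5; against b2: (-1)p + (-9)(1−p) = 8p − 9.
Setting these equal: −14p + 5 = 8p − 9 ⇒ −22p = -14 ⇒ p = 7/11, and the value is (-14)·(7/11) + 5 = -43/11.
For the column player: with q = P(b1), equating A's and B's payoffs gives −8q − 1 = 14q − 9 ⇒ q = 4/11.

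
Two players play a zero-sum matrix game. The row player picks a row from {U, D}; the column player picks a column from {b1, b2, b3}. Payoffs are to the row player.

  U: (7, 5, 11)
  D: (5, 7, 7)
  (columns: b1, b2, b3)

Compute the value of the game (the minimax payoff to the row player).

6

Row minima: U → 5, D → 5; maximin = 5.
Column maxima: b1 → 7, b2 → 7, b3 → 11; minimax = 7.
5 ≠ 7, so there is no saddle point; optimal play is mixed.
b3 is strictly dominated by b1 (it gives the row player strictly more in every row), so the column player never plays it.
On the remaining 2×2 (U, D vs b1, b2):
Let the row player play U with probability p. Expected payoff against b1: 7p + 5(1−p) = 2p + 5; against b2: 5p + 7(1−p) = −2p + 7.
Setting these equal: 2p + 5 = −2p + 7 ⇒ 4p = 2 ⇒ p = 1/2, and the value is (2)·(1/2) + 5 = 6.
For the column player: with q = P(b1), equating U's and D's payoffs gives 2q + 5 = −2q + 7 ⇒ q = 1/2.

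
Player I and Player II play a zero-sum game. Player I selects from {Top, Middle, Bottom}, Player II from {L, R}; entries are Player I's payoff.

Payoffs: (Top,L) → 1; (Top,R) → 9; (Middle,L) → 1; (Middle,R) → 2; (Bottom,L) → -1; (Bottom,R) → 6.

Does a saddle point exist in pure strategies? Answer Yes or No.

Yes

Row minima: Top → 1, Middle → 1, Bottom → -1; maximin = 1.
Column maxima: L → 1, R → 9; minimax = 1.
maximin = minimax = 1, so a saddle point exists.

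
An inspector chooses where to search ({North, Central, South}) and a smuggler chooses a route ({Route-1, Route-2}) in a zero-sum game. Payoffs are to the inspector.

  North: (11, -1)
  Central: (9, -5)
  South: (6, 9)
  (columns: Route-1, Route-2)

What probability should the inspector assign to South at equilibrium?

Row minima: North → -1, Central → -5, South → 6; maximin = 6.
Column maxima: Route-1 → 11, Route-2 → 9; minimax = 9.
6 ≠ 9, so there is no saddle point; optimal play is mixed.
Central is strictly dominated by North, so the inspector never plays it.
On the remaining 2×2 (North, South vs Route-1, Route-2):
Let the inspector play North with probability p. Expected payoff against Route-1: 11p + 6(1−p) = 5p + 6; against Route-2: (-1)p + 9(1−p) = −10p + 9.
Setting these equal: 5p + 6 = −10p + 9 ⇒ 15p = 3 ⇒ p = 1/5, and the value is (5)·(1/5) + 6 = 7.
For the smuggler: with q = P(Route-1), equating North's and South's payoffs gives 12q − 1 = −3q + 9 ⇒ q = 2/3.

4/5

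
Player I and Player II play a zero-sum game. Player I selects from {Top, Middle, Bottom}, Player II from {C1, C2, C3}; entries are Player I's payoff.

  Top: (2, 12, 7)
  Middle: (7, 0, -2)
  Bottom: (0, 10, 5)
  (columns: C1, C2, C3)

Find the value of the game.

53/14

Row minima: Top → 2, Middle → -2, Bottom → 0; maximin = 2.
Column maxima: C1 → 7, C2 → 12, C3 → 7; minimax = 7.
2 ≠ 7, so there is no saddle point; optimal play is mixed.
Bottom is strictly dominated by Top, so Player I never plays it.
C2 is strictly dominated by C3 (it gives Player I strictly more in every row), so Player II never plays it.
On the remaining 2×2 (Top, Middle vs C1, C3):
Let Player I play Top with probability p. Expected payoff against C1: 2p + 7(1−p) = −5p + 7; against C3: 7p + (-2)(1−p) = 9p − 2.
Setting these equal: −5p + 7 = 9p − 2 ⇒ −14p = -9 ⇒ p = 9/14, and the value is (-5)·(9/14) + 7 = 53/14.
For Player II: with q = P(C1), equating Top's and Middle's payoffs gives −5q + 7 = 9q − 2 ⇒ q = 9/14.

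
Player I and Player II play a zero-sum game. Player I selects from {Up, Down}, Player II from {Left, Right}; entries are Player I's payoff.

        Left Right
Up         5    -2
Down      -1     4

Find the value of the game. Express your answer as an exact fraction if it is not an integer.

Row minima: Up → -2, Down → -1; maximin = -1.
Column maxima: Left → 5, Right → 4; minimax = 4.
-1 ≠ 4, so there is no saddle point; optimal play is mixed.
Let Player I play Up with probability p. Expected payoff against Left: 5p + (-1)(1−p) = 6p − 1; against Right: (-2)p + 4(1−p) = −6p + 4.
Setting these equal: 6p − 1 = −6p + 4 ⇒ 12p = 5 ⇒ p = 5/12, and the value is (6)·(5/12) − 1 = 3/2.
For Player II: with q = P(Left), equating Up's and Down's payoffs gives 7q − 2 = −5q + 4 ⇒ q = 1/2.

3/2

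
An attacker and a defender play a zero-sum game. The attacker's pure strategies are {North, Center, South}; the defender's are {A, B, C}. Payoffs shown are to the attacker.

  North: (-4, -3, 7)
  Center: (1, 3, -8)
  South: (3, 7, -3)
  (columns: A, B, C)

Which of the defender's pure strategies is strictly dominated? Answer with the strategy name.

B

A holds the attacker's payoff strictly below B in every row: -4 < -3, 1 < 3, 3 < 7.
So B is strictly dominated for the defender.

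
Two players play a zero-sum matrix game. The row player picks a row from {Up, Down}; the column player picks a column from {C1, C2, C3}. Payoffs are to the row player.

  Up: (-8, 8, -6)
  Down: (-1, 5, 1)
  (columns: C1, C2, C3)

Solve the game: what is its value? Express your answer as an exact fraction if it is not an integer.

Row minima: Up → -8, Down → -1; maximin = -1.
Column maxima: C1 → -1, C2 → 8, C3 → 1; minimax = -1.
Since maximin = minimax = -1, there is a saddle point and the value is -1.

-1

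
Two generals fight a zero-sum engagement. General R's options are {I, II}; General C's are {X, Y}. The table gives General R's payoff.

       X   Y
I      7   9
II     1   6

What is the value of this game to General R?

Row minima: I → 7, II → 1; maximin = 7.
Column maxima: X → 7, Y → 9; minimax = 7.
Since maximin = minimax = 7, there is a saddle point and the value is 7.

7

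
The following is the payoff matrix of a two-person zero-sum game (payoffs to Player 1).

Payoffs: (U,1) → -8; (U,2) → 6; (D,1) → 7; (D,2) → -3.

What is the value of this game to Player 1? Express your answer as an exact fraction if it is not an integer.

Row minima: U → -8, D → -3; maximin = -3.
Column maxima: 1 → 7, 2 → 6; minimax = 6.
-3 ≠ 6, so there is no saddle point; optimal play is mixed.
Let Player 1 play U with probability p. Expected payoff against 1: (-8)p + 7(1−p) = −15p + 7; against 2: 6p + (-3)(1−p) = 9p − 3.
Setting these equal: −15p + 7 = 9p − 3 ⇒ −24p = -10 ⇒ p = 5/12, and the value is (-15)·(5/12) + 7 = 3/4.
For Player 2: with q = P(1), equating U's and D's payoffs gives −14q + 6 = 10q − 3 ⇒ q = 3/8.

3/4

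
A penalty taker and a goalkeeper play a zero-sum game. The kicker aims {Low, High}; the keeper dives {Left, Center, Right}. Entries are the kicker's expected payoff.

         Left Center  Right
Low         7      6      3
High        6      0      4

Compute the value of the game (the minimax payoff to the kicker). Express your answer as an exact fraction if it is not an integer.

Row minima: Low → 3, High → 0; maximin = 3.
Column maxima: Left → 7, Center → 6, Right → 4; minimax = 4.
3 ≠ 4, so there is no saddle point; optimal play is mixed.
Left is strictly dominated by Center (it gives the kicker strictly more in every row), so the keeper never plays it.
On the remaining 2×2 (Low, High vs Center, Right):
Let the kicker play Low with probability p. Expected payoff against Center: 6p + 0(1−p) = 6p; against Right: 3p + 4(1−p) = −p + 4.
Setting these equal: 6p = −p + 4 ⇒ 7p = 4 ⇒ p = 4/7, and the value is (6)·(4/7) = 24/7.
For the keeper: with q = P(Center), equating Low's and High's payoffs gives 3q + 3 = −4q + 4 ⇒ q = 1/7.

24/7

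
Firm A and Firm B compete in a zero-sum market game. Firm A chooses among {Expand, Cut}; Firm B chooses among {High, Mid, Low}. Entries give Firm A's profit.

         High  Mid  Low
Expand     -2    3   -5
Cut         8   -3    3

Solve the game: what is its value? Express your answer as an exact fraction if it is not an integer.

Row minima: Expand → -5, Cut → -3; maximin = -3.
Column maxima: High → 8, Mid → 3, Low → 3; minimax = 3.
-3 ≠ 3, so there is no saddle point; optimal play is mixed.
High is strictly dominated by Low (it gives Firm A strictly more in every row), so Firm B never plays it.
On the remaining 2×2 (Expand, Cut vs Mid, Low):
Let Firm A play Expand with probability p. Expected payoff against Mid: 3p + (-3)(1−p) = 6p − 3; against Low: (-5)p + 3(1−p) = −8p + 3.
Setting these equal: 6p − 3 = −8p + 3 ⇒ 14p = 6 ⇒ p = 3/7, and the value is (6)·(3/7) − 3 = -3/7.
For Firm B: with q = P(Mid), equating Expand's and Cut's payoffs gives 8q − 5 = −6q + 3 ⇒ q = 4/7.

-3/7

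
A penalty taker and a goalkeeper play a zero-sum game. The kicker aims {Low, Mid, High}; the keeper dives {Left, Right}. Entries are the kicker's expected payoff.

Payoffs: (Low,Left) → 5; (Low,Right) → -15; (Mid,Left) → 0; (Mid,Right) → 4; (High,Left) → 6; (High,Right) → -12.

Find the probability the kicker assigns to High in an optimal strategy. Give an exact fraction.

2/11

Row minima: Low → -15, Mid → 0, High → -12; maximin = 0.
Column maxima: Left → 6, Right → 4; minimax = 4.
0 ≠ 4, so there is no saddle point; optimal play is mixed.
Low is strictly dominated by High, so the kicker never plays it.
On the remaining 2×2 (Mid, High vs Left, Right):
Let the kicker play Mid with probability p. Expected payoff against Left: 0p + 6(1−p) = −6p + 6; against Right: 4p + (-12)(1−p) = 16p − 12.
Setting these equal: −6p + 6 = 16p − 12 ⇒ −22p = -18 ⇒ p = 9/11, and the value is (-6)·(9/11) + 6 = 12/11.
For the keeper: with q = P(Left), equating Mid's and High's payoffs gives −4q + 4 = 18q − 12 ⇒ q = 8/11.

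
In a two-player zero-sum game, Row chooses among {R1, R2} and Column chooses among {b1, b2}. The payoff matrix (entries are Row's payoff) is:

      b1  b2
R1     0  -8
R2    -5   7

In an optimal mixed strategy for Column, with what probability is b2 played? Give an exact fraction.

Row minima: R1 → -8, R2 → -5; maximin = -5.
Column maxima: b1 → 0, b2 → 7; minimax = 0.
-5 ≠ 0, so there is no saddle point; optimal play is mixed.
Let Row play R1 with probability p. Expected payoff against b1: 0p + (-5)(1−p) = 5p − 5; against b2: (-8)p + 7(1−p) = −15p + 7.
Setting these equal: 5p − 5 = −15p + 7 ⇒ 20p = 12 ⇒ p = 3/5, and the value is (5)·(3/5) − 5 = -2.
For Column: with q = P(b1), equating R1's and R2's payoffs gives 8q − 8 = −12q + 7 ⇒ q = 3/4.

1/4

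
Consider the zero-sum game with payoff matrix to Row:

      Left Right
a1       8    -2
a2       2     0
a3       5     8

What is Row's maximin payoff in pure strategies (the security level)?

Row minima: a1 → -2, a2 → 0, a3 → 5.
The best of these is 5.

5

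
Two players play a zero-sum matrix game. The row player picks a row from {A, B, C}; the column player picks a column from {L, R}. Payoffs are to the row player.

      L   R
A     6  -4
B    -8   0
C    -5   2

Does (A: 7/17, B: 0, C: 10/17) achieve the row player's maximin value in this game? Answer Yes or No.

Against L this mix gives (7/17)·6 + (10/17)·(-5) = -8/17.
Against R this mix gives (7/17)·(-4) + (10/17)·2 = -8/17.
All of the column player's active replies (L, R) yield -8/17, and no column does worse for the row player. The mix makes the column player indifferent and guarantees -8/17, so it is optimal.

Yes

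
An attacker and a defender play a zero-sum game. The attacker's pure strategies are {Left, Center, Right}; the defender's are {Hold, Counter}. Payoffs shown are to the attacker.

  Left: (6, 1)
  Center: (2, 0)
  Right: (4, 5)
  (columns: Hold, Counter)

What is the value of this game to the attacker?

13/3

Row minima: Left → 1, Center → 0, Right → 4; maximin = 4.
Column maxima: Hold → 6, Counter → 5; minimax = 5.
4 ≠ 5, so there is no saddle point; optimal play is mixed.
Center is strictly dominated by Left, so the attacker never plays it.
On the remaining 2×2 (Left, Right vs Hold, Counter):
Let the attacker play Left with probability p. Expected payoff against Hold: 6p + 4(1−p) = 2p + 4; against Counter: 1p + 5(1−p) = −4p + 5.
Setting these equal: 2p + 4 = −4p + 5 ⇒ 6p = 1 ⇒ p = 1/6, and the value is (2)·(1/6) + 4 = 13/3.
For the defender: with q = P(Hold), equating Left's and Right's payoffs gives 5q + 1 = −q + 5 ⇒ q = 2/3.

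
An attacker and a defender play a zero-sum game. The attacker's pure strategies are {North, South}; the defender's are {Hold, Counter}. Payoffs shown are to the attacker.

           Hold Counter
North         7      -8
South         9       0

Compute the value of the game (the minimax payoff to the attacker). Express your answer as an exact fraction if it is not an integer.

0

Row minima: North → -8, South → 0; maximin = 0.
Column maxima: Hold → 9, Counter → 0; minimax = 0.
Since maximin = minimax = 0, there is a saddle point and the value is 0.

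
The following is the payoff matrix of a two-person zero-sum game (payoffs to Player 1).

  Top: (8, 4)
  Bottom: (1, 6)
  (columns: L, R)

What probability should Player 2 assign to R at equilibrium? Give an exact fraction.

Row minima: Top → 4, Bottom → 1; maximin = 4.
Column maxima: L → 8, R → 6; minimax = 6.
4 ≠ 6, so there is no saddle point; optimal play is mixed.
Let Player 1 play Top with probability p. Expected payoff against L: 8p + 1(1−p) = 7p + 1; against R: 4p + 6(1−p) = −2p + 6.
Setting these equal: 7p + 1 = −2p + 6 ⇒ 9p = 5 ⇒ p = 5/9, and the value is (7)·(5/9) + 1 = 44/9.
For Player 2: with q = P(L), equating Top's and Bottom's payoffs gives 4q + 4 = −5q + 6 ⇒ q = 2/9.

7/9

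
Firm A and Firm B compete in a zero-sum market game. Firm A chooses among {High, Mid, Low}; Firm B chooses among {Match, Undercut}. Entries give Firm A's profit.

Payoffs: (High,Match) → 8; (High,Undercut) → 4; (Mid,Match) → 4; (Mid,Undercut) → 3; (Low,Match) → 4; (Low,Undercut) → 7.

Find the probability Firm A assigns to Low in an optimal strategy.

Row minima: High → 4, Mid → 3, Low → 4; maximin = 4.
Column maxima: Match → 8, Undercut → 7; minimax = 7.
4 ≠ 7, so there is no saddle point; optimal play is mixed.
Mid is strictly dominated by High, so Firm A never plays it.
On the remaining 2×2 (High, Low vs Match, Undercut):
Let Firm A play High with probability p. Expected payoff against Match: 8p + 4(1−p) = 4p + 4; against Undercut: 4p + 7(1−p) = −3p + 7.
Setting these equal: 4p + 4 = −3p + 7 ⇒ 7p = 3 ⇒ p = 3/7, and the value is (4)·(3/7) + 4 = 40/7.
For Firm B: with q = P(Match), equating High's and Low's payoffs gives 4q + 4 = −3q + 7 ⇒ q = 3/7.

4/7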